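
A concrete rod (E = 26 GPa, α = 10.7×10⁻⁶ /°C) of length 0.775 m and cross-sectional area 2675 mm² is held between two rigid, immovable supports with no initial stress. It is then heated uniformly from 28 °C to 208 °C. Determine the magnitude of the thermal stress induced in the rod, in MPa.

The supports are rigid, so the total axial strain is zero. The restrained thermal strain is ε = αΔT = 10.7×10⁻⁶ × 180 = 1926×10⁻⁶.
Hence σ = E·αΔT = 26×10³ × 1926×10⁻⁶ = 50.08 MPa, compressive.

σ ≈ 50.1 MPa (compressive)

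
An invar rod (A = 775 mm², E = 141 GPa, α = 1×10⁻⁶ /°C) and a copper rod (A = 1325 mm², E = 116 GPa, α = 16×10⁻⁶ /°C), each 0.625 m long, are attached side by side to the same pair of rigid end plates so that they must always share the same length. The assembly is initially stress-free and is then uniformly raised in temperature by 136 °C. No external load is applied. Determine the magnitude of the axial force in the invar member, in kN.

P ≈ 130 kN (tensile in the invar)

Equilibrium of a rigid end plate with no external load gives equal and opposite internal forces ±P in the two members. Since α_{copper} > α_{invar}, heating drives the copper into compression and the invar into tension.
Compatibility of the two members (thermal + elastic change equal): (α₁ − α₂)ΔT = P·[1/(A₁E₁) + 1/(A₂E₂)].
|α₁ − α₂|·ΔT = 15×10⁻⁶ × 136 = 0.00204.
1/(A₁E₁) + 1/(A₂E₂) = 1/(775×141×10³) + 1/(1325×116×10³) = 1.566×10⁻⁸ N⁻¹.
P = 0.00204 / 1.566×10⁻⁸ = 130300 N = 130.3 kN.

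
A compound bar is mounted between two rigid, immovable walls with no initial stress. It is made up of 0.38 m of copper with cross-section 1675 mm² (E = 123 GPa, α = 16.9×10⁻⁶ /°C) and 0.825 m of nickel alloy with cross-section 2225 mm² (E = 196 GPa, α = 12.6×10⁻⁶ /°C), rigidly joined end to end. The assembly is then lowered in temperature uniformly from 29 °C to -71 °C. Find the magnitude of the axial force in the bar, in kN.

With the walls removed the bar would change length by δ_free = Σ αᵢΔT Lᵢ = 16.9×10⁻⁶×100×380 + 12.6×10⁻⁶×100×825 = 1.682 mm.
The rigid supports impose zero overall length change; the single axial force P common to all segments must satisfy P Σ Lᵢ/(AᵢEᵢ) = δ_free.
Σ Lᵢ/(AᵢEᵢ) = 380/(1675×123×10³) + 825/(2225×196×10³) = 3.736×10⁻⁶ mm/N.
So P = 1.682 / 3.736×10⁻⁶ = 450.1 kN, tensile.

P ≈ 450 kN (tensile)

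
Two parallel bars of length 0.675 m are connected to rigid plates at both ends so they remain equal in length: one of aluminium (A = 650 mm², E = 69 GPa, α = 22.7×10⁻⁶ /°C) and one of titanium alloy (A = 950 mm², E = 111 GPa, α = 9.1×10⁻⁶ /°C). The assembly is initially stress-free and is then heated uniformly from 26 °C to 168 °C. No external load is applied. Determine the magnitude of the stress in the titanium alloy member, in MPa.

Both members must finish at the same length. With the larger α, the aluminium tends to over-expand; the plates restrain it, putting the aluminium in compression and the titanium alloy in tension. With no external load the two internal forces are equal and opposite, magnitude P.
Equating the net (thermal + elastic) strains gives |α₁ − α₂|·ΔT = P·[1/(A₁E₁) + 1/(A₂E₂)].
|α₁ − α₂|·ΔT = 13.6×10⁻⁶ × 142 = 0.001931.
1/(A₁E₁) + 1/(A₂E₂) = 1/(650×69×10³) + 1/(950×111×10³) = 3.178×10⁻⁸ N⁻¹.
P = 0.001931 / 3.178×10⁻⁸ = 60770 N = 60.77 kN.
σ_{titanium alloy} = P/A₂ = 60770/950 = 63.97 MPa, tensile.

σ ≈ 64 MPa (tensile)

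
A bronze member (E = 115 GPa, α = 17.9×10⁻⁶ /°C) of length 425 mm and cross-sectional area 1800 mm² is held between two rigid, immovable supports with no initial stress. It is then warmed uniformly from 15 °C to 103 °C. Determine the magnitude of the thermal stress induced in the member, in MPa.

σ ≈ 181 MPa (compressive)

Because both ends are immovable the net strain is zero, and the suppressed thermal strain is αΔT = 17.9×10⁻⁶ × 88 = 1575.2×10⁻⁶.
Hence σ = E·αΔT = 115×10³ × 1575.2×10⁻⁶ = 181.1 MPa, compressive.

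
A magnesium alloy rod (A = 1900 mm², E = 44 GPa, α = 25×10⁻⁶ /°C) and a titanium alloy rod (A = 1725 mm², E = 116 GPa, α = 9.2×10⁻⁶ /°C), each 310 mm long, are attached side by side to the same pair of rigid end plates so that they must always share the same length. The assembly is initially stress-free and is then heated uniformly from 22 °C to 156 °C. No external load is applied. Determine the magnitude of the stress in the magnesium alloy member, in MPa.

σ ≈ 65.7 MPa (compressive)

The magnesium alloy has the larger α, so on heating it would change length more than the titanium alloy if both were free. The rigid plates force a common final length, so the magnesium alloy is put into compression and the titanium alloy into tension, with equal and opposite forces P (no external load).
Setting the final lengths equal and cancelling L: (α₁ − α₂)ΔT = P/(A₁E₁) + P/(A₂E₂).
|α₁ − α₂|·ΔT = 15.8×10⁻⁶ × 134 = 0.002117.
1/(A₁E₁) + 1/(A₂E₂) = 1/(1900×44×10³) + 1/(1725×116×10³) = 1.696×10⁻⁸ N⁻¹.
P = 0.002117 / 1.696×10⁻⁸ = 124800 N = 124.8 kN.
σ_{magnesium alloy} = P/A₁ = 124800/1900 = 65.71 MPa, compressive.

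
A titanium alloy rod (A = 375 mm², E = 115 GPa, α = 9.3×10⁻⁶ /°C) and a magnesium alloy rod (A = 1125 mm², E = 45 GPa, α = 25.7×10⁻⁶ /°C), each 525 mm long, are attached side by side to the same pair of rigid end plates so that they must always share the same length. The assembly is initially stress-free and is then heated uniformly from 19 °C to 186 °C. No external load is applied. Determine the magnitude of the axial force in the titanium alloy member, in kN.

Equilibrium of a rigid end plate with no external load gives equal and opposite internal forces ±P in the two members. Since α_{magnesium alloy} > α_{titanium alloy}, heating drives the magnesium alloy into compression and the titanium alloy into tension.
Setting the final lengths equal and cancelling L: (α₁ − α₂)ΔT = P/(A₁E₁) + P/(A₂E₂).
|α₁ − α₂|·ΔT = 16.4×10⁻⁶ × 167 = 0.002739.
1/(A₁E₁) + 1/(A₂E₂) = 1/(375×115×10³) + 1/(1125×45×10³) = 4.294×10⁻⁸ N⁻¹.
So P = 0.002739 / 4.294×10⁻⁸ = 63.78 kN.

P ≈ 63.8 kN (tensile in the titanium alloy)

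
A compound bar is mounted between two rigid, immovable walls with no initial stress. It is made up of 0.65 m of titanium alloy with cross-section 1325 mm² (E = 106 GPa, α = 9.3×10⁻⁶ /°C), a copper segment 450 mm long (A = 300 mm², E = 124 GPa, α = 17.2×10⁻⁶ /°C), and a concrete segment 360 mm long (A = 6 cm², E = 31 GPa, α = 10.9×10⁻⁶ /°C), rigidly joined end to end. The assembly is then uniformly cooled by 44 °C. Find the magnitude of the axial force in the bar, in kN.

Free thermal contraction of the whole bar: Σ αᵢΔT Lᵢ = 9.3×10⁻⁶×44×650 + 17.2×10⁻⁶×44×450 + 10.9×10⁻⁶×44×360 = 0.7792 mm.
The rigid supports impose zero overall length change; the single axial force P common to all segments must satisfy P Σ Lᵢ/(AᵢEᵢ) = δ_free.
Σ Lᵢ/(AᵢEᵢ) = 650/(1325×106×10³) + 450/(300×124×10³) + 360/(600×31×10³) = 3.608×10⁻⁵ mm/N.
Hence P = δ_free / Σ(L/AE) = 0.7792/3.608×10⁻⁵ = 21.6 kN (tensile).

P ≈ 21.6 kN (tensile)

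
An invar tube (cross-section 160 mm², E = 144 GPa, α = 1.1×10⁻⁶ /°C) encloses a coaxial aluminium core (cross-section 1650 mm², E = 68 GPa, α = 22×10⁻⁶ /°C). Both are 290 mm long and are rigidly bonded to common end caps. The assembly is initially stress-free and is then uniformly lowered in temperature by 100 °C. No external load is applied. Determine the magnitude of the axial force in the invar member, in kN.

Both members must finish at the same length. With the larger α, the aluminium tends to over-contract; the plates restrain it, putting the aluminium in tension and the invar in compression. With no external load the two internal forces are equal and opposite, magnitude P.
Setting the final lengths equal and cancelling L: (α₁ − α₂)ΔT = P/(A₁E₁) + P/(A₂E₂).
|α₁ − α₂|·ΔT = 20.9×10⁻⁶ × 100 = 0.00209.
1/(A₁E₁) + 1/(A₂E₂) = 1/(160×144×10³) + 1/(1650×68×10³) = 5.232×10⁻⁸ N⁻¹.
So P = 0.00209 / 5.232×10⁻⁸ = 39.95 kN.

P ≈ 39.9 kN (compressive in the invar)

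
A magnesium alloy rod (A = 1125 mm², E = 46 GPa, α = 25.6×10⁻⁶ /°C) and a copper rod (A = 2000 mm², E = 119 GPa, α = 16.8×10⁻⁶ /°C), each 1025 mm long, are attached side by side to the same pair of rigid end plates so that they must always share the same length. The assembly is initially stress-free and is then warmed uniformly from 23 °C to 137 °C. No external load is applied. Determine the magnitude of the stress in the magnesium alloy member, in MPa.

σ ≈ 37.9 MPa (compressive)

Equilibrium of a rigid end plate with no external load gives equal and opposite internal forces ±P in the two members. Since α_{magnesium alloy} > α_{copper}, heating drives the magnesium alloy into compression and the copper into tension.
Equating the net (thermal + elastic) strains gives |α₁ − α₂|·ΔT = P·[1/(A₁E₁) + 1/(A₂E₂)].
|α₁ − α₂|·ΔT = 8.8×10⁻⁶ × 114 = 0.001003.
1/(A₁E₁) + 1/(A₂E₂) = 1/(1125×46×10³) + 1/(2000×119×10³) = 2.353×10⁻⁸ N⁻¹.
P = 0.001003 / 2.353×10⁻⁸ = 42640 N = 42.64 kN.
σ_{magnesium alloy} = P/A₁ = 42640/1125 = 37.91 MPa, compressive.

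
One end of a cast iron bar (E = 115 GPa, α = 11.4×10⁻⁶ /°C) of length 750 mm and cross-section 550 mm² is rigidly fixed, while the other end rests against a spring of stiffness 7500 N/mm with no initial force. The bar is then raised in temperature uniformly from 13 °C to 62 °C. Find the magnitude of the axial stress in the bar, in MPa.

σ ≈ 5.25 MPa (compressive)

If the spring were absent the bar would lengthen by αΔT L = 11.4×10⁻⁶ × 49 × 750 = 0.4189 mm.
With a force P in the spring, the elastic change of the bar is PL/(AE) and that of the spring is P/k; compatibility requires their sum to equal δ_free.
P [ L/(AE) + 1/k ] = δ_free → P [ 750/(550×115×10³) + 1/(7500) ] = 0.4189.
P = 0.4189 / 0.0001452 = 2886 N.
σ = P/A = 2886/550 = 5.246 MPa.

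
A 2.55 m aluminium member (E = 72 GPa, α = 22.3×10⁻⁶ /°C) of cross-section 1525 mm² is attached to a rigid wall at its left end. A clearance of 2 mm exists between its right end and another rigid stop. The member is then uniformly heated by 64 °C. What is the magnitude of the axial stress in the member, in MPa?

σ ≈ 46.3 MPa (compressive)

Free thermal elongation = αΔT L = 22.3×10⁻⁶ × 64 × 2550 = 3.639 mm.
This exceeds the 2 mm gap, so the wall pushes back. The portion of expansion that must be recovered elastically is δ_free − gap = 3.639 − 2 = 1.639 mm.
So σ = E(δ_free − g)/L = 72×10³ × 1.639/2550 = 46.29 MPa.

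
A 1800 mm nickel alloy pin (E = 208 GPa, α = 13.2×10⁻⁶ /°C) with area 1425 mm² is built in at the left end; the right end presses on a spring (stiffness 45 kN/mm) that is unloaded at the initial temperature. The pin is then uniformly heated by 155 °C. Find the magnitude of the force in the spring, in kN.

If the spring were absent the pin would lengthen by αΔT L = 13.2×10⁻⁶ × 155 × 1800 = 3.683 mm.
With a force P in the spring, the elastic change of the pin is PL/(AE) and that of the spring is P/k; compatibility requires their sum to equal δ_free.
P [ L/(AE) + 1/k ] = δ_free → P [ 1800/(1425×208×10³) + 1/(45×10³) ] = 3.683.
P = 3.683 / 2.83×10⁻⁵ = 130200 N.

P ≈ 130 kN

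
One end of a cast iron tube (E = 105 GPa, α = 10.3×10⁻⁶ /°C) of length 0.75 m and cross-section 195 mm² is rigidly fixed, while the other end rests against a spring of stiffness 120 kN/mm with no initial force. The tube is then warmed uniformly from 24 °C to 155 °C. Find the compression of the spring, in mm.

δ ≈ 0.188 mm

The unrestrained thermal change is αΔT L = 10.3×10⁻⁶ × 131 × 750 = 1.012 mm.
With a force P in the spring, the elastic change of the tube is PL/(AE) and that of the spring is P/k; compatibility requires their sum to equal δ_free.
P [ L/(AE) + 1/k ] = δ_free → P [ 750/(195×105×10³) + 1/(120×10³) ] = 1.012.
P = 1.012 / 4.496×10⁻⁵ = 22510 N.
Spring compression = P/k = 22510/(120×10³) = 0.1876 mm.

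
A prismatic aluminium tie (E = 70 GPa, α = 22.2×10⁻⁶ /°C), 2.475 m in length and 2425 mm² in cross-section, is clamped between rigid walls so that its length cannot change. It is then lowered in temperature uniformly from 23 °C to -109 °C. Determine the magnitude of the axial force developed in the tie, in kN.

The ends cannot move, so σ = EαΔT = 70×10³ × 22.2×10⁻⁶ × 132 = 205.1 MPa.
Then P = σA = 205.1 × 2425 mm² = 497.4 kN, tensile.

P ≈ 497 kN (tensile)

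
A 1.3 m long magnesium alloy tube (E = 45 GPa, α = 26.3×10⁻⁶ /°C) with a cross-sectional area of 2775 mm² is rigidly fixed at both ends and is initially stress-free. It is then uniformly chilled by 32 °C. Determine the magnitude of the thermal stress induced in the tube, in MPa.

The supports are rigid, so the total axial strain is zero. The restrained thermal strain is ε = αΔT = 26.3×10⁻⁶ × 32 = 841.6×10⁻⁶.
σ = EαΔT = 45×10³ × 26.3×10⁻⁶ × 32 = 37.87 MPa (tensile; the tube is trying to contract).

σ ≈ 37.9 MPa (tensile)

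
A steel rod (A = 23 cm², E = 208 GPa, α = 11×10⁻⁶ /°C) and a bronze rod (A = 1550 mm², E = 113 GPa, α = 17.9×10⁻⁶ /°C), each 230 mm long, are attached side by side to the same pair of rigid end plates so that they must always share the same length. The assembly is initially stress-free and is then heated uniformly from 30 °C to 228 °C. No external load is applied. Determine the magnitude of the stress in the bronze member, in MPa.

σ ≈ 113 MPa (compressive)

The bronze has the larger α, so on heating it would change length more than the steel if both were free. The rigid plates force a common final length, so the bronze is put into compression and the steel into tension, with equal and opposite forces P (no external load).
Setting the final lengths equal and cancelling L: (α₁ − α₂)ΔT = P/(A₁E₁) + P/(A₂E₂).
|α₁ − α₂|·ΔT = 6.9×10⁻⁶ × 198 = 0.001366.
1/(A₁E₁) + 1/(A₂E₂) = 1/(2300×208×10³) + 1/(1550×113×10³) = 7.8×10⁻⁹ N⁻¹.
P = 0.001366 / 7.8×10⁻⁹ = 175200 N = 175.2 kN.
σ_{bronze} = P/A₂ = 175200/1550 = 113 MPa, compressive.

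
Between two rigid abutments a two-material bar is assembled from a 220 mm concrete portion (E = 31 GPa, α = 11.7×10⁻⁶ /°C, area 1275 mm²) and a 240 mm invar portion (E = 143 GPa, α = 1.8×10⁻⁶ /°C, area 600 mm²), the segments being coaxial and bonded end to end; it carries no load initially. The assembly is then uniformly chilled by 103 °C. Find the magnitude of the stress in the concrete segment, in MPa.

If the supports were absent, the total length change would be Σ αᵢΔT Lᵢ = 11.7×10⁻⁶×103×220 + 1.8×10⁻⁶×103×240 = 0.3096 mm.
The walls prevent any net length change, so an axial force P (same in every segment) develops. Compatibility: P · Σ Lᵢ/(AᵢEᵢ) = δ_free.
The series flexibility is Σ Lᵢ/(AᵢEᵢ) = 220/(1275×31×10³) + 240/(600×143×10³) = 8.363×10⁻⁶ mm/N.
P = 0.3096 / 8.363×10⁻⁶ = 37020 N = 37.02 kN, tensile.
σ_{concrete} = P / A = 37020 / 1275 = 29.04 MPa.

σ ≈ 29 MPa (tensile)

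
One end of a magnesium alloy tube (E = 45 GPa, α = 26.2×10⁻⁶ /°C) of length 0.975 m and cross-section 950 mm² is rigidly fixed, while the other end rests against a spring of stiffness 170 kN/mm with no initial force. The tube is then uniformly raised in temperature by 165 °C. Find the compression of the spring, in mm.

If the spring were absent the tube would lengthen by αΔT L = 26.2×10⁻⁶ × 165 × 975 = 4.215 mm.
Let P be the compressive force at the spring. The tube shortens elastically by PL/(AE) and the spring compresses by P/k; together these equal δ_free.
P [ L/(AE) + 1/k ] = δ_free → P [ 975/(950×45×10³) + 1/(170×10³) ] = 4.215.
P = 4.215 / 2.869×10⁻⁵ = 146900 N.
Spring compression = P/k = 146900/(170×10³) = 0.8642 mm.

δ ≈ 0.864 mm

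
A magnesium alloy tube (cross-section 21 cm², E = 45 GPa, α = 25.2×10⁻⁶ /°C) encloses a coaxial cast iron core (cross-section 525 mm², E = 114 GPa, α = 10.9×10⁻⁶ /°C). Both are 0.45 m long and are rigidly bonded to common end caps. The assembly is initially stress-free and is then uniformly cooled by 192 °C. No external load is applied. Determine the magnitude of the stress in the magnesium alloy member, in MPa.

Both members must finish at the same length. With the larger α, the magnesium alloy tends to over-contract; the plates restrain it, putting the magnesium alloy in tension and the cast iron in compression. With no external load the two internal forces are equal and opposite, magnitude P.
Equating the net (thermal + elastic) strains gives |α₁ − α₂|·ΔT = P·[1/(A₁E₁) + 1/(A₂E₂)].
|α₁ − α₂|·ΔT = 14.3×10⁻⁶ × 192 = 0.002746.
1/(A₁E₁) + 1/(A₂E₂) = 1/(2100×45×10³) + 1/(525×114×10³) = 2.729×10⁻⁸ N⁻¹.
So P = 0.002746 / 2.729×10⁻⁸ = 100.6 kN.
σ_{magnesium alloy} = P/A₁ = 100600/2100 = 47.91 MPa, tensile.

σ ≈ 47.9 MPa (tensile)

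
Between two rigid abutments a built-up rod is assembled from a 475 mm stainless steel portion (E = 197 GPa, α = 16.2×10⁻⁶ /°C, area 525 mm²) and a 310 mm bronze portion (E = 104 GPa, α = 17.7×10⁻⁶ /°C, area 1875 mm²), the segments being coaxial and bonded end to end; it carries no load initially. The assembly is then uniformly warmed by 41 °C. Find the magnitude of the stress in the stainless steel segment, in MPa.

σ ≈ 167 MPa (compressive)

With the walls removed the bar would change length by δ_free = Σ αᵢΔT Lᵢ = 16.2×10⁻⁶×41×475 + 17.7×10⁻⁶×41×310 = 0.5405 mm.
Since the ends are fixed, an axial force P builds up, equal in every segment, with P · Σ Lᵢ/(AᵢEᵢ) = δ_free.
Σ Lᵢ/(AᵢEᵢ) = 475/(525×197×10³) + 310/(1875×104×10³) = 6.182×10⁻⁶ mm/N.
So P = 0.5405 / 6.182×10⁻⁶ = 87.42 kN, compressive.
σ_{stainless steel} = P / A = 87420 / 525 = 166.5 MPa.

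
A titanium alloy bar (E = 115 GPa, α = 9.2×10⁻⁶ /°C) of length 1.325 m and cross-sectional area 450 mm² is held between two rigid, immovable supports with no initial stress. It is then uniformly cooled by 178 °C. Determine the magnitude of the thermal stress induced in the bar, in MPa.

Because both ends are immovable the net strain is zero, and the suppressed thermal strain is αΔT = 9.2×10⁻⁶ × 178 = 1637.6×10⁻⁶.
The stress required to suppress this strain is σ = Eε = 115×10³ × 1637.6×10⁻⁶ = 188.3 MPa, tensile since the bar is trying to contract.

σ ≈ 188 MPa (tensile)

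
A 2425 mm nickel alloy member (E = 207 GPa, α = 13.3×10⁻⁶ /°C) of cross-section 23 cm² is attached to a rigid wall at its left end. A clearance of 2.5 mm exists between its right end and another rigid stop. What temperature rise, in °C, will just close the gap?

ΔT ≈ 77.5 °C

Contact occurs when the free expansion equals the gap: αΔT L = 2.5 mm.
ΔT = 2.5 / (13.3×10⁻⁶ × 2425) = 77.51 °C.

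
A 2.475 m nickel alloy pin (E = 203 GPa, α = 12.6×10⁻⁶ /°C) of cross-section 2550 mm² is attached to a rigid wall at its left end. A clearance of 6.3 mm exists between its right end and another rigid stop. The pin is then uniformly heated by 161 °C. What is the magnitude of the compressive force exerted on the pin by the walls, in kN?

Unrestrained expansion: δ_free = αΔT L = 12.6×10⁻⁶ × 161 × 2475 = 5.021 mm.
This is smaller than the 6.3 mm clearance, so the pin expands freely without reaching the stop — the stress is zero.

P ≈ 0 kN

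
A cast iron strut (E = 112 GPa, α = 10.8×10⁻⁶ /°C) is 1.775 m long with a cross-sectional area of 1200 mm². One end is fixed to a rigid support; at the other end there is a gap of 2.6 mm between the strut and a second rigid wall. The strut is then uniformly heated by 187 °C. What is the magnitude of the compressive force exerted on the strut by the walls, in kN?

P ≈ 74.6 kN

Unrestrained expansion: δ_free = αΔT L = 10.8×10⁻⁶ × 187 × 1775 = 3.585 mm.
The gap closes (δ_free > 2.6 mm) and the wall then resists a further 3.585 − 2.6 = 0.9848 mm of expansion.
So σ = E(δ_free − g)/L = 112×10³ × 0.9848/1775 = 62.14 MPa.
Force on the wall = σA = 62.14 × 1200 mm² = 74.57 kN.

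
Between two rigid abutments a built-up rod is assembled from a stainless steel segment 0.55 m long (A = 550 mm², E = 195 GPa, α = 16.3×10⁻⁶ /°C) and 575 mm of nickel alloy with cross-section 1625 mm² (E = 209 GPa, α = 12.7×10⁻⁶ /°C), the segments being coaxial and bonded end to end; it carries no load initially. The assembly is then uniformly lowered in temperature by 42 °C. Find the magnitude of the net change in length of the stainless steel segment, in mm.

|ΔL| ≈ 0.137 mm

Free thermal contraction of the whole bar: Σ αᵢΔT Lᵢ = 16.3×10⁻⁶×42×550 + 12.7×10⁻⁶×42×575 = 0.6832 mm.
Since the ends are fixed, an axial force P builds up, equal in every segment, with P · Σ Lᵢ/(AᵢEᵢ) = δ_free.
The series flexibility is Σ Lᵢ/(AᵢEᵢ) = 550/(550×195×10³) + 575/(1625×209×10³) = 6.821×10⁻⁶ mm/N.
P = 0.6832 / 6.821×10⁻⁶ = 100200 N = 100.2 kN, tensile.
For the stainless steel segment, free thermal change = 16.3×10⁻⁶×42×550 = 0.3765 mm and elastic change from P = 100200×550/(550×195×10³) = 0.5137 mm; these oppose, so the net change is 0.137 mm (segment lengthens).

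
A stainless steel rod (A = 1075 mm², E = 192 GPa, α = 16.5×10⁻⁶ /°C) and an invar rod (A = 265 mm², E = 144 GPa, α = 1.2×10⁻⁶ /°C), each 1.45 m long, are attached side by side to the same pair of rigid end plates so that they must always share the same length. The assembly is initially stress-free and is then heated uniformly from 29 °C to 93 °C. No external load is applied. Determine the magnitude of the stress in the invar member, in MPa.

Equilibrium of a rigid end plate with no external load gives equal and opposite internal forces ±P in the two members. Since α_{stainless steel} > α_{invar}, heating drives the stainless steel into compression and the invar into tension.
Equating the net (thermal + elastic) strains gives |α₁ − α₂|·ΔT = P·[1/(A₁E₁) + 1/(A₂E₂)].
|α₁ − α₂|·ΔT = 15.3×10⁻⁶ × 64 = 0.0009792.
1/(A₁E₁) + 1/(A₂E₂) = 1/(1075×192×10³) + 1/(265×144×10³) = 3.105×10⁻⁸ N⁻¹.
P = 0.0009792 / 3.105×10⁻⁸ = 31540 N = 31.54 kN.
σ_{invar} = P/A₂ = 31540/265 = 119 MPa, tensile.

σ ≈ 119 MPa (tensile)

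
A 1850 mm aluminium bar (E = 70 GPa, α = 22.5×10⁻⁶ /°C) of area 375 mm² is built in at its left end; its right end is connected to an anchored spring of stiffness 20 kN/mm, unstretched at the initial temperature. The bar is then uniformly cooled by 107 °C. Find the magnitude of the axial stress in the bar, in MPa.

The unrestrained thermal change is αΔT L = 22.5×10⁻⁶ × 107 × 1850 = 4.454 mm.
With a force P in the spring, the elastic change of the bar is PL/(AE) and that of the spring is P/k; compatibility requires their sum to equal δ_free.
P [ L/(AE) + 1/k ] = δ_free → P [ 1850/(375×70×10³) + 1/(20×10³) ] = 4.454.
P = 4.454 / 0.0001205 = 36970 N.
σ = P/A = 36970/375 = 98.58 MPa.

σ ≈ 98.6 MPa (tensile)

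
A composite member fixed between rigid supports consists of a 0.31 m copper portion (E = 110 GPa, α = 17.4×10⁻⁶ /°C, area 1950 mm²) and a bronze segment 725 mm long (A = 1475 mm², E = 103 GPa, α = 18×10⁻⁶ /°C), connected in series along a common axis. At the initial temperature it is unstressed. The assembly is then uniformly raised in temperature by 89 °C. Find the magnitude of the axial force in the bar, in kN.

P ≈ 264 kN (compressive)

If the supports were absent, the total length change would be Σ αᵢΔT Lᵢ = 17.4×10⁻⁶×89×310 + 18×10⁻⁶×89×725 = 1.642 mm.
Since the ends are fixed, an axial force P builds up, equal in every segment, with P · Σ Lᵢ/(AᵢEᵢ) = δ_free.
The series flexibility is Σ Lᵢ/(AᵢEᵢ) = 310/(1950×110×10³) + 725/(1475×103×10³) = 6.217×10⁻⁶ mm/N.
So P = 1.642 / 6.217×10⁻⁶ = 264 kN, compressive.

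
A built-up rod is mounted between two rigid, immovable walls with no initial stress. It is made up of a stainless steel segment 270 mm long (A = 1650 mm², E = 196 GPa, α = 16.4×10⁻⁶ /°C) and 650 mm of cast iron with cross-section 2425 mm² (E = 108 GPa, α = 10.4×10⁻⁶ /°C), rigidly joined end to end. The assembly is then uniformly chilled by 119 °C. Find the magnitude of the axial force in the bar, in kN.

Free thermal contraction of the whole bar: Σ αᵢΔT Lᵢ = 16.4×10⁻⁶×119×270 + 10.4×10⁻⁶×119×650 = 1.331 mm.
The walls prevent any net length change, so an axial force P (same in every segment) develops. Compatibility: P · Σ Lᵢ/(AᵢEᵢ) = δ_free.
The series flexibility is Σ Lᵢ/(AᵢEᵢ) = 270/(1650×196×10³) + 650/(2425×108×10³) = 3.317×10⁻⁶ mm/N.
Hence P = δ_free / Σ(L/AE) = 1.331/3.317×10⁻⁶ = 401.4 kN (tensile).

P ≈ 401 kN (tensile)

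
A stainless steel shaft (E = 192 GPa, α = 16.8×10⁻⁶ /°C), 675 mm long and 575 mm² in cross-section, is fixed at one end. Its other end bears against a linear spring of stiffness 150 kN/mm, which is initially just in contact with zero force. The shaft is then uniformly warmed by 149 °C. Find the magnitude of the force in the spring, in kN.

P ≈ 132 kN

Free thermal expansion: δ_free = αΔT L = 16.8×10⁻⁶ × 149 × 675 = 1.69 mm.
Let P be the compressive force at the spring. The shaft shortens elastically by PL/(AE) and the spring compresses by P/k; together these equal δ_free.
P [ L/(AE) + 1/k ] = δ_free → P [ 675/(575×192×10³) + 1/(150×10³) ] = 1.69.
P = 1.69 / 1.278×10⁻⁵ = 132200 N.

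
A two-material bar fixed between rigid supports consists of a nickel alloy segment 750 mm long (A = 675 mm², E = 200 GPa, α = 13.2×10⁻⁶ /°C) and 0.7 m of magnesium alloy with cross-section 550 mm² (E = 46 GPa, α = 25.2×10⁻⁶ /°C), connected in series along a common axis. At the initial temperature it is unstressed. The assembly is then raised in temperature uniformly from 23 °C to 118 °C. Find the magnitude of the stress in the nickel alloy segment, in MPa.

σ ≈ 117 MPa (compressive)

If the supports were absent, the total length change would be Σ αᵢΔT Lᵢ = 13.2×10⁻⁶×95×750 + 25.2×10⁻⁶×95×700 = 2.616 mm.
The walls prevent any net length change, so an axial force P (same in every segment) develops. Compatibility: P · Σ Lᵢ/(AᵢEᵢ) = δ_free.
Σ Lᵢ/(AᵢEᵢ) = 750/(675×200×10³) + 700/(550×46×10³) = 3.322×10⁻⁵ mm/N.
So P = 2.616 / 3.322×10⁻⁵ = 78.75 kN, compressive.
σ_{nickel alloy} = P / A = 78750 / 675 = 116.7 MPa.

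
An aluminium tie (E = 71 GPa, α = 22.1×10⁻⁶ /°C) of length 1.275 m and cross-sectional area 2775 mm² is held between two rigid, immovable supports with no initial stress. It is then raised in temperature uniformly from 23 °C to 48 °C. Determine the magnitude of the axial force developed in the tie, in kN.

P ≈ 109 kN (compressive)

With zero net strain, σ = E·αΔT = 71 GPa × 22.1×10⁻⁶ × 25 = 39.23 MPa.
Axial force P = σA = 39.23 × 2775 = 108900 N = 108.9 kN, compressive.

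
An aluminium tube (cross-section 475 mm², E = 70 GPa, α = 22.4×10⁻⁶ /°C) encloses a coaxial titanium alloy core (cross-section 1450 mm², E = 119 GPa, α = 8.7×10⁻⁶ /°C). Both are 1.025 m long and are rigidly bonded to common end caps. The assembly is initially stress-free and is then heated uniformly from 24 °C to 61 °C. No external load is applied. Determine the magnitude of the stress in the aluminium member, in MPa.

σ ≈ 29.8 MPa (compressive)

Equilibrium of a rigid end plate with no external load gives equal and opposite internal forces ±P in the two members. Since α_{aluminium} > α_{titanium alloy}, heating drives the aluminium into compression and the titanium alloy into tension.
Setting the final lengths equal and cancelling L: (α₁ − α₂)ΔT = P/(A₁E₁) + P/(A₂E₂).
|α₁ − α₂|·ΔT = 13.7×10⁻⁶ × 37 = 0.0005069.
1/(A₁E₁) + 1/(A₂E₂) = 1/(475×70×10³) + 1/(1450×119×10³) = 3.587×10⁻⁸ N⁻¹.
So P = 0.0005069 / 3.587×10⁻⁸ = 14.13 kN.
σ_{aluminium} = P/A₁ = 14130/475 = 29.75 MPa, compressive.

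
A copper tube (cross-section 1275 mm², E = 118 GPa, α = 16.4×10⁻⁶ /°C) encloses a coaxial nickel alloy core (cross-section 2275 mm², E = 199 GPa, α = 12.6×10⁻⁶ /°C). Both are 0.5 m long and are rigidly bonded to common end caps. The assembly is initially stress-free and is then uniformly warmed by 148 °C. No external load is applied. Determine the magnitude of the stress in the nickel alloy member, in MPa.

Equilibrium of a rigid end plate with no external load gives equal and opposite internal forces ±P in the two members. Since α_{copper} > α_{nickel alloy}, heating drives the copper into compression and the nickel alloy into tension.
Setting the final lengths equal and cancelling L: (α₁ − α₂)ΔT = P/(A₁E₁) + P/(A₂E₂).
|α₁ − α₂|·ΔT = 3.8×10⁻⁶ × 148 = 0.0005624.
1/(A₁E₁) + 1/(A₂E₂) = 1/(1275×118×10³) + 1/(2275×199×10³) = 8.856×10⁻⁹ N⁻¹.
So P = 0.0005624 / 8.856×10⁻⁹ = 63.51 kN.
σ_{nickel alloy} = P/A₂ = 63510/2275 = 27.92 MPa, tensile.

σ ≈ 27.9 MPa (tensile)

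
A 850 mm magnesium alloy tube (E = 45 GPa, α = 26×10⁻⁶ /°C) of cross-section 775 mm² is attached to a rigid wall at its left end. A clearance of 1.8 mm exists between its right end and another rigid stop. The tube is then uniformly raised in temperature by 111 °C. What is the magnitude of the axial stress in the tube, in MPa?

σ ≈ 34.6 MPa (compressive)

Unrestrained expansion: δ_free = αΔT L = 26×10⁻⁶ × 111 × 850 = 2.453 mm.
This exceeds the 1.8 mm gap, so the wall pushes back. The portion of expansion that must be recovered elastically is δ_free − gap = 2.453 − 1.8 = 0.6531 mm.
So σ = E(δ_free − g)/L = 45×10³ × 0.6531/850 = 34.58 MPa.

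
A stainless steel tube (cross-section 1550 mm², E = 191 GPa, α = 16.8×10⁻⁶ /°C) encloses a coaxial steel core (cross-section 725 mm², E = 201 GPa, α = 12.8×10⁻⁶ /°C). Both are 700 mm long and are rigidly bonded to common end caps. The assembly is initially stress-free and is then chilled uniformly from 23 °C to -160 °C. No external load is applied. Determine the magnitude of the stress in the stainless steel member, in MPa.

The stainless steel has the larger α, so on cooling it would change length more than the steel if both were free. The rigid plates force a common final length, so the stainless steel is put into tension and the steel into compression, with equal and opposite forces P (no external load).
Compatibility of the two members (thermal + elastic change equal): (α₁ − α₂)ΔT = P·[1/(A₁E₁) + 1/(A₂E₂)].
|α₁ − α₂|·ΔT = 4×10⁻⁶ × 183 = 0.000732.
1/(A₁E₁) + 1/(A₂E₂) = 1/(1550×191×10³) + 1/(725×201×10³) = 1.024×10⁻⁸ N⁻¹.
So P = 0.000732 / 1.024×10⁻⁸ = 71.48 kN.
σ_{stainless steel} = P/A₁ = 71480/1550 = 46.12 MPa, tensile.

σ ≈ 46.1 MPa (tensile)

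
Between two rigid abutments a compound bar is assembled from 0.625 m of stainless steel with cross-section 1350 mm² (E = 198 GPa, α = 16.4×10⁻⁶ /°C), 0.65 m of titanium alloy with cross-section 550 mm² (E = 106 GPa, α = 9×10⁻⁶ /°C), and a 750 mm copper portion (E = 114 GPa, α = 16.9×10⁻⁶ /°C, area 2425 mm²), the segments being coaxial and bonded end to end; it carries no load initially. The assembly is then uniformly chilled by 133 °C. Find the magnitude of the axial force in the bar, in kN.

With the walls removed the bar would change length by δ_free = Σ αᵢΔT Lᵢ = 16.4×10⁻⁶×133×625 + 9×10⁻⁶×133×650 + 16.9×10⁻⁶×133×750 = 3.827 mm.
The walls prevent any net length change, so an axial force P (same in every segment) develops. Compatibility: P · Σ Lᵢ/(AᵢEᵢ) = δ_free.
Σ Lᵢ/(AᵢEᵢ) = 625/(1350×198×10³) + 650/(550×106×10³) + 750/(2425×114×10³) = 1.62×10⁻⁵ mm/N.
So P = 3.827 / 1.62×10⁻⁵ = 236.2 kN, tensile.

P ≈ 236 kN (tensile)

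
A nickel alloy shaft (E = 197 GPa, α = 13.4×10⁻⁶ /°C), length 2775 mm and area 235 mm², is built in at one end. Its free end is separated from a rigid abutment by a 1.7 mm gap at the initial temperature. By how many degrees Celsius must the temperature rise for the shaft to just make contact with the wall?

ΔT ≈ 45.7 °C

The gap closes when αΔT L = 1.7 mm, since the shaft is still unstressed at that instant.
So ΔT = g/(αL) = 1.7/(13.4×10⁻⁶ × 2775) = 45.72 °C.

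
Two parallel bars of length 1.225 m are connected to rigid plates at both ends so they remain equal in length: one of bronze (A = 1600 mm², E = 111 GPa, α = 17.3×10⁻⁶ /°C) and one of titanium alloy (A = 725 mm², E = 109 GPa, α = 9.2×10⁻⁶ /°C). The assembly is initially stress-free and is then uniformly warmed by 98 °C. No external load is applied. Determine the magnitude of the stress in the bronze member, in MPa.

Both members must finish at the same length. With the larger α, the bronze tends to over-expand; the plates restrain it, putting the bronze in compression and the titanium alloy in tension. With no external load the two internal forces are equal and opposite, magnitude P.
Setting the final lengths equal and cancelling L: (α₁ − α₂)ΔT = P/(A₁E₁) + P/(A₂E₂).
|α₁ − α₂|·ΔT = 8.1×10⁻⁶ × 98 = 0.0007938.
1/(A₁E₁) + 1/(A₂E₂) = 1/(1600×111×10³) + 1/(725×109×10³) = 1.828×10⁻⁸ N⁻¹.
So P = 0.0007938 / 1.828×10⁻⁸ = 43.41 kN.
σ_{bronze} = P/A₁ = 43410/1600 = 27.13 MPa, compressive.

σ ≈ 27.1 MPa (compressive)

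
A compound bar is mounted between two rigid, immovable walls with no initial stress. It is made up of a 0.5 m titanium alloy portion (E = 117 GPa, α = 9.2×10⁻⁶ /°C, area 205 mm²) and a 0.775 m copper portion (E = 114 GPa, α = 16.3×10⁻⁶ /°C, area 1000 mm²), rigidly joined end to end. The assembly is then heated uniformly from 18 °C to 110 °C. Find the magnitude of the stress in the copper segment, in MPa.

σ ≈ 57.3 MPa (compressive)

Free thermal expansion of the whole bar: Σ αᵢΔT Lᵢ = 9.2×10⁻⁶×92×500 + 16.3×10⁻⁶×92×775 = 1.585 mm.
The rigid supports impose zero overall length change; the single axial force P common to all segments must satisfy P Σ Lᵢ/(AᵢEᵢ) = δ_free.
Σ Lᵢ/(AᵢEᵢ) = 500/(205×117×10³) + 775/(1000×114×10³) = 2.764×10⁻⁵ mm/N.
P = 1.585 / 2.764×10⁻⁵ = 57350 N = 57.35 kN, compressive.
σ_{copper} = P / A = 57350 / 1000 = 57.35 MPa.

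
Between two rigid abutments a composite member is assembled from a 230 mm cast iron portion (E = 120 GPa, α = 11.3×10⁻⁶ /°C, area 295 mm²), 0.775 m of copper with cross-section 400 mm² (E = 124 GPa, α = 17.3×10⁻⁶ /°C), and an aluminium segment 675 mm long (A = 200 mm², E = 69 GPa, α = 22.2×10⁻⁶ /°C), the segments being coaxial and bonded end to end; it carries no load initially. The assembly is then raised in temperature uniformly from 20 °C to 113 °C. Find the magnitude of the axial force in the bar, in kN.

P ≈ 40.6 kN (compressive)

Free thermal expansion of the whole bar: Σ αᵢΔT Lᵢ = 11.3×10⁻⁶×93×230 + 17.3×10⁻⁶×93×775 + 22.2×10⁻⁶×93×675 = 2.882 mm.
Since the ends are fixed, an axial force P builds up, equal in every segment, with P · Σ Lᵢ/(AᵢEᵢ) = δ_free.
The series flexibility is Σ Lᵢ/(AᵢEᵢ) = 230/(295×120×10³) + 775/(400×124×10³) + 675/(200×69×10³) = 7.104×10⁻⁵ mm/N.
P = 2.882 / 7.104×10⁻⁵ = 40570 N = 40.57 kN, compressive.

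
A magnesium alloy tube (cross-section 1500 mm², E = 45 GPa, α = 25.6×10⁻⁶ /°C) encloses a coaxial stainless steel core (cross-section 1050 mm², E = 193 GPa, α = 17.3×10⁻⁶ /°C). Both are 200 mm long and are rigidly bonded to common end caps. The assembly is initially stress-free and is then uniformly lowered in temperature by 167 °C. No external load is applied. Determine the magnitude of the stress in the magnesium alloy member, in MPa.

Both members must finish at the same length. With the larger α, the magnesium alloy tends to over-contract; the plates restrain it, putting the magnesium alloy in tension and the stainless steel in compression. With no external load the two internal forces are equal and opposite, magnitude P.
Compatibility of the two members (thermal + elastic change equal): (α₁ − α₂)ΔT = P·[1/(A₁E₁) + 1/(A₂E₂)].
|α₁ − α₂|·ΔT = 8.3×10⁻⁶ × 167 = 0.001386.
1/(A₁E₁) + 1/(A₂E₂) = 1/(1500×45×10³) + 1/(1050×193×10³) = 1.975×10⁻⁸ N⁻¹.
P = 0.001386 / 1.975×10⁻⁸ = 70180 N = 70.18 kN.
σ_{magnesium alloy} = P/A₁ = 70180/1500 = 46.79 MPa, tensile.

σ ≈ 46.8 MPa (tensile)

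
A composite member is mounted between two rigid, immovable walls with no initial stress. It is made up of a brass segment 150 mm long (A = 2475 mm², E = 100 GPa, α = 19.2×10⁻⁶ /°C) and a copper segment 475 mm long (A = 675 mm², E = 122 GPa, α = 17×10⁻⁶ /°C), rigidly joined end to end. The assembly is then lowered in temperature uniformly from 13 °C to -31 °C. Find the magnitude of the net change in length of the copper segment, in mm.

With the walls removed the bar would change length by δ_free = Σ αᵢΔT Lᵢ = 19.2×10⁻⁶×44×150 + 17×10⁻⁶×44×475 = 0.482 mm.
The rigid supports impose zero overall length change; the single axial force P common to all segments must satisfy P Σ Lᵢ/(AᵢEᵢ) = δ_free.
The series flexibility is Σ Lᵢ/(AᵢEᵢ) = 150/(2475×100×10³) + 475/(675×122×10³) = 6.374×10⁻⁶ mm/N.
P = 0.482 / 6.374×10⁻⁶ = 75620 N = 75.62 kN, tensile.
For the copper segment, free thermal change = 17×10⁻⁶×44×475 = 0.3553 mm and elastic change from P = 75620×475/(675×122×10³) = 0.4362 mm; these oppose, so the net change is 0.0809 mm (segment lengthens).

|ΔL| ≈ 0.0809 mm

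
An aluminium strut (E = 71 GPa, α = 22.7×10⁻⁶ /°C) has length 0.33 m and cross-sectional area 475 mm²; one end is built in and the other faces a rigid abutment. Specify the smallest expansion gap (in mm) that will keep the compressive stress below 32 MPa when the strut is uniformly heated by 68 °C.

Free expansion if unrestrained: δ_free = αΔT L = 22.7×10⁻⁶ × 68 × 330 = 0.5094 mm.
A stress of 32 MPa corresponds to the wall pushing the strut back by σL/E = 32×330/(71×10³) = 0.1487 mm.
The gap must absorb the remainder: g_min = 0.5094 − 0.1487 = 0.3607 mm.

g ≈ 0.361 mm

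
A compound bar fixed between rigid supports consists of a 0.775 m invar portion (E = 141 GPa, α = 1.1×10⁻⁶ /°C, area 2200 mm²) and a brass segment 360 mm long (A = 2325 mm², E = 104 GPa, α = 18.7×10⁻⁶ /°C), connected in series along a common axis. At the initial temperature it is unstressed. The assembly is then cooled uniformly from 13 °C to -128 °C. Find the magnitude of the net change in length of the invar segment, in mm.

If the supports were absent, the total length change would be Σ αᵢΔT Lᵢ = 1.1×10⁻⁶×141×775 + 18.7×10⁻⁶×141×360 = 1.069 mm.
The walls prevent any net length change, so an axial force P (same in every segment) develops. Compatibility: P · Σ Lᵢ/(AᵢEᵢ) = δ_free.
Σ Lᵢ/(AᵢEᵢ) = 775/(2200×141×10³) + 360/(2325×104×10³) = 3.987×10⁻⁶ mm/N.
Hence P = δ_free / Σ(L/AE) = 1.069/3.987×10⁻⁶ = 268.2 kN (tensile).
For the invar segment, free thermal change = 1.1×10⁻⁶×141×775 = 0.1202 mm and elastic change from P = 268200×775/(2200×141×10³) = 0.6701 mm; these oppose, so the net change is 0.55 mm (segment lengthens).

|ΔL| ≈ 0.55 mm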